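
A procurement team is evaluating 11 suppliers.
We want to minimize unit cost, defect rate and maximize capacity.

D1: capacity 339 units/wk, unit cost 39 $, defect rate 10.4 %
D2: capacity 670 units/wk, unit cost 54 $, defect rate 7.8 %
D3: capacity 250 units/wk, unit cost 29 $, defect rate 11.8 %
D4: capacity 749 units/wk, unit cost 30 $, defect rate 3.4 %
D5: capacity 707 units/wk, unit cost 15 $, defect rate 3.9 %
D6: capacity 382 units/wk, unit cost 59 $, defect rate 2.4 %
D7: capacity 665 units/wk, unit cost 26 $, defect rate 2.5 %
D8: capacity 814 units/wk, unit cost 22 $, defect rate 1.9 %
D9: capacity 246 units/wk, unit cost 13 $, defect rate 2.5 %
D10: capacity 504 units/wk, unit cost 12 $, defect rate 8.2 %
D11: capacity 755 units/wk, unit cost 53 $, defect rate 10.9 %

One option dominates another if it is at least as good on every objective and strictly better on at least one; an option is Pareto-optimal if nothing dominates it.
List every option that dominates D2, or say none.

D4: capacity 749≥670, unit cost 30≤54, defect rate 3.4≤7.8 — dominates D2.
D5: capacity 707≥670, unit cost 15≤54, defect rate 3.9≤7.8 — dominates D2.
D8: capacity 814≥670, unit cost 22≤54, defect rate 1.9≤7.8 — dominates D2.
Others (D1, D3, D6, D7, D9, D10, D11) are each worse than D2 on at least one objective.

D4, D5, D8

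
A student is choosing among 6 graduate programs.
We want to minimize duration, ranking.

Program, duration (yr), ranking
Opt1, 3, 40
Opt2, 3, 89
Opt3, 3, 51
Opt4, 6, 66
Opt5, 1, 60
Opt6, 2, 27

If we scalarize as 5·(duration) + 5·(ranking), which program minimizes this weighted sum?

Opt1: 5·3 + 5·40 = 215
Opt2: 5·3 + 5·89 = 460
Opt3: 5·3 + 5·51 = 270
Opt4: 5·6 + 5·66 = 360
Opt5: 5·1 + 5·60 = 305
Opt6: 5·2 + 5·27 = 145
Lowest: Opt6 at 145.

Opt6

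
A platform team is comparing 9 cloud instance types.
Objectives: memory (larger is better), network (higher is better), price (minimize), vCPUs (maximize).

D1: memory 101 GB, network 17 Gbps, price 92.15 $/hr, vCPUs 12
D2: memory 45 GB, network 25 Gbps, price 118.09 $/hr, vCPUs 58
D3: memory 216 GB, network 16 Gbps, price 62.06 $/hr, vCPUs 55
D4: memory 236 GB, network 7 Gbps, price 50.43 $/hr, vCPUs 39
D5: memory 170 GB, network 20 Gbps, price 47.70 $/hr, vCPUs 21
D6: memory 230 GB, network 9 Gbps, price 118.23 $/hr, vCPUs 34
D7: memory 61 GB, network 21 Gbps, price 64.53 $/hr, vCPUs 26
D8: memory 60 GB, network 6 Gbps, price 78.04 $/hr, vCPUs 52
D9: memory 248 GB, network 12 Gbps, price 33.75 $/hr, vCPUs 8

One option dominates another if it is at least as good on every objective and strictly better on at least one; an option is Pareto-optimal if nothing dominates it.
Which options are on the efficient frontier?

D1: dominated by D5 (memory 170≥101, network 20≥17, price 47.70≤92.15, vCPUs 21≥12).
D2: not dominated (best network).
D3: not dominated.
D4: not dominated.
D5: not dominated.
D6: not dominated.
D7: not dominated.
D8: dominated by D3 (memory 216≥60, network 16≥6, price 62.06≤78.04, vCPUs 55≥52).
D9: not dominated (best memory).

D2, D3, D4, D5, D6, D7, D9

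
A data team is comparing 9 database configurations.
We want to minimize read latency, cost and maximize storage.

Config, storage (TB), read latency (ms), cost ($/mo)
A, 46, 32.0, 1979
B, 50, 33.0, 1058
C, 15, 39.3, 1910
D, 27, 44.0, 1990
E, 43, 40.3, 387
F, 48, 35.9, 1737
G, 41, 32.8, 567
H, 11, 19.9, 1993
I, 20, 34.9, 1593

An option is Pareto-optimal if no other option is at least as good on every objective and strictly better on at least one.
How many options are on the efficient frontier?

A: not dominated.
B: not dominated (best storage).
C: dominated by B (storage 50≥15, read latency 33.0≤39.3, cost 1058≤1910).
D: dominated by A (storage 46≥27, read latency 32.0≤44.0, cost 1979≤1990).
E: not dominated (best cost).
F: dominated by B (storage 50≥48, read latency 33.0≤35.9, cost 1058≤1737).
G: not dominated.
H: not dominated (best read latency).
I: dominated by B (storage 50≥20, read latency 33.0≤34.9, cost 1058≤1593).
Pareto-optimal: A, B, E, G, H → 5.

5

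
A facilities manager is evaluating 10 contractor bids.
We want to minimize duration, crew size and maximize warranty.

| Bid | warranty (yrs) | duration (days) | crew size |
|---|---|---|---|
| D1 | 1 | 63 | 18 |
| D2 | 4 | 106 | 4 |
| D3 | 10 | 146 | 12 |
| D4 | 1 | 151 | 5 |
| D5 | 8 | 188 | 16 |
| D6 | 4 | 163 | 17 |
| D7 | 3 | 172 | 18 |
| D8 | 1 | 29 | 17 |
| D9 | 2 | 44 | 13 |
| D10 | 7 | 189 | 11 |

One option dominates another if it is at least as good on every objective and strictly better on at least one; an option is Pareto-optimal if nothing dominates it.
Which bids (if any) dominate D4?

D2

D2: warranty 4≥1, duration 106≤151, crew size 4≤5 — dominates D4.
Others (D1, D3, D5, D6, D7, D8, D9, D10) are each worse than D4 on at least one objective.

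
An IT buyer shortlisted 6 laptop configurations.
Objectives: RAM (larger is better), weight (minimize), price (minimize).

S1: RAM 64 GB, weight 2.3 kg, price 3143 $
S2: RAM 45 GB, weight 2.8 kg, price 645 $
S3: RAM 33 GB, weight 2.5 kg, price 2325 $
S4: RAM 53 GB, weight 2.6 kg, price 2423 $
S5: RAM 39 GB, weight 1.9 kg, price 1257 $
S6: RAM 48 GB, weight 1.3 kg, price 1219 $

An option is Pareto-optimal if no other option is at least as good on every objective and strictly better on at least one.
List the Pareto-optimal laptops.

S1: not dominated (best RAM).
S2: not dominated (best price).
S3: dominated by S5 (RAM 39≥33, weight 1.9≤2.5, price 1257≤2325).
S4: not dominated.
S5: dominated by S6 (RAM 48≥39, weight 1.3≤1.9, price 1219≤1257).
S6: not dominated (best weight).

S1, S2, S4, S6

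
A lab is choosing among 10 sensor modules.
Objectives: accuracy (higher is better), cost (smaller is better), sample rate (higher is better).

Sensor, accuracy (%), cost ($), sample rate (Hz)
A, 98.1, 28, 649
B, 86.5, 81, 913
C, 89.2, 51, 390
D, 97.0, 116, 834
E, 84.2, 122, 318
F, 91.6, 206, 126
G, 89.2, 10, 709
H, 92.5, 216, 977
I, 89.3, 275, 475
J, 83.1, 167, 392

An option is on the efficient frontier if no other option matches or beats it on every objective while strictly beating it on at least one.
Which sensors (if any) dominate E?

A: accuracy 98.1≥84.2, cost 28≤122, sample rate 649≥318 — dominates E.
B: accuracy 86.5≥84.2, cost 81≤122, sample rate 913≥318 — dominates E.
C: accuracy 89.2≥84.2, cost 51≤122, sample rate 390≥318 — dominates E.
D: accuracy 97.0≥84.2, cost 116≤122, sample rate 834≥318 — dominates E.
G: accuracy 89.2≥84.2, cost 10≤122, sample rate 709≥318 — dominates E.
Others (F, H, I, J) are each worse than E on at least one objective.

A, B, C, D, G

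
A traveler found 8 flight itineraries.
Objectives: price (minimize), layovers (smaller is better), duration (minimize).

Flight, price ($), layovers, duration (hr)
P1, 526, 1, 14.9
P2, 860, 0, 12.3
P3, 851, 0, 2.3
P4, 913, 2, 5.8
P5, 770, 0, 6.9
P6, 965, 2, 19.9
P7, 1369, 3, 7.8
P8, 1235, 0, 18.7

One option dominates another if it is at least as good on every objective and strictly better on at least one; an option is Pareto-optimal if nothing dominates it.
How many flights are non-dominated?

3

P1: not dominated (best price).
P2: dominated by P3 (price 851≤860, layovers 0≤0, duration 2.3≤12.3).
P3: not dominated (best duration).
P4: dominated by P3 (price 851≤913, layovers 0≤2, duration 2.3≤5.8).
P5: not dominated.
P6: dominated by P1 (price 526≤965, layovers 1≤2, duration 14.9≤19.9).
P7: dominated by P3 (price 851≤1369, layovers 0≤3, duration 2.3≤7.8).
P8: dominated by P2 (price 860≤1235, layovers 0≤0, duration 12.3≤18.7).
Pareto-optimal: P1, P3, P5 → 3.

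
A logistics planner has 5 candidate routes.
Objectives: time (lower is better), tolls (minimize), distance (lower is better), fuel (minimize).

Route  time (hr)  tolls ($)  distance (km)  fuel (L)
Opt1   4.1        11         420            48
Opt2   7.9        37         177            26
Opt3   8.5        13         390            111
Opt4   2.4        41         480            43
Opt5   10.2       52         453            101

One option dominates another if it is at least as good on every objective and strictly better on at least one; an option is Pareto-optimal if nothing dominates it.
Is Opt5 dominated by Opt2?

Opt2 vs Opt5: time 7.9≤10.2, tolls 37≤52, distance 177≤453, fuel 26≤101 — Opt2 is at least as good on every objective with at least one strict improvement.

Yes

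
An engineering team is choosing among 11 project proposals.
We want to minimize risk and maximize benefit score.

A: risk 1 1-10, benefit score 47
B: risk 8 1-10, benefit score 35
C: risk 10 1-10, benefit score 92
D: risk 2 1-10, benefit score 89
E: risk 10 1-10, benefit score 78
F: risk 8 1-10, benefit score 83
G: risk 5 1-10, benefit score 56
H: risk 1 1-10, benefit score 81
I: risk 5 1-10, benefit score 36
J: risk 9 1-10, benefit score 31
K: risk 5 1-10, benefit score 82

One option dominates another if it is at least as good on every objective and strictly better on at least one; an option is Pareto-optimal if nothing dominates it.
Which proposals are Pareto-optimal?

C, D, H

A: dominated by H (risk 1≤1, benefit score 81≥47).
B: dominated by A (risk 1≤8, benefit score 47≥35).
C: not dominated (best benefit score).
D: not dominated.
E: dominated by C (risk 10≤10, benefit score 92≥78).
F: dominated by D (risk 2≤8, benefit score 89≥83).
G: dominated by D (risk 2≤5, benefit score 89≥56).
H: not dominated.
I: dominated by A (risk 1≤5, benefit score 47≥36).
J: dominated by A (risk 1≤9, benefit score 47≥31).
K: dominated by D (risk 2≤5, benefit score 89≥82).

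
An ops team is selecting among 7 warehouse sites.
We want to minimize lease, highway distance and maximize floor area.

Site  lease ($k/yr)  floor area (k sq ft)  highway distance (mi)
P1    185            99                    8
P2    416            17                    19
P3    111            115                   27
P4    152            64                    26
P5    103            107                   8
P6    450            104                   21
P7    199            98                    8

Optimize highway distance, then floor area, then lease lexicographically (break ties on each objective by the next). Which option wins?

First minimize highway distance: best is 8, kept {P1, P5, P7}.
Then maximize floor area: best is 107, kept {P5}.

P5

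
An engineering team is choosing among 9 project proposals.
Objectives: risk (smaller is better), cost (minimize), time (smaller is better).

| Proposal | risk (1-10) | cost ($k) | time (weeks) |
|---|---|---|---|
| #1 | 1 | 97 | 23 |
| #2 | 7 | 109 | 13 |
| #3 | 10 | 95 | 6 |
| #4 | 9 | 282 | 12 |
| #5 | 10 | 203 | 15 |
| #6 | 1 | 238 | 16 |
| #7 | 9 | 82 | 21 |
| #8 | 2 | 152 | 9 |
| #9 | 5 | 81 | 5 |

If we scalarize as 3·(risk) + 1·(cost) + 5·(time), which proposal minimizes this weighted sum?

#1: 3·1 + 1·97 + 5·23 = 215
#2: 3·7 + 1·109 + 5·13 = 195
#3: 3·10 + 1·95 + 5·6 = 155
#4: 3·9 + 1·282 + 5·12 = 369
#5: 3·10 + 1·203 + 5·15 = 308
#6: 3·1 + 1·238 + 5·16 = 321
#7: 3·9 + 1·82 + 5·21 = 214
#8: 3·2 + 1·152 + 5·9 = 203
#9: 3·5 + 1·81 + 5·5 = 121
Lowest: #9 at 121.

#9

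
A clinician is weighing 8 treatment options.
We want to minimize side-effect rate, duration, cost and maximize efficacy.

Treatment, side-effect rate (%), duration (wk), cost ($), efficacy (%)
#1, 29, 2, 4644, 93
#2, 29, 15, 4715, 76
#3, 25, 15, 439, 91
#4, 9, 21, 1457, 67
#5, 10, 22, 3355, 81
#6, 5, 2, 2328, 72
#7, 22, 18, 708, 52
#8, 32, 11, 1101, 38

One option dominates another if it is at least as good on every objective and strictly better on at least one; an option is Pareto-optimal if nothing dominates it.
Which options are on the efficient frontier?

#1: not dominated (best efficacy).
#2: dominated by #1 (side-effect rate 29≤29, duration 2≤15, cost 4644≤4715, efficacy 93≥76).
#3: not dominated (best cost).
#4: not dominated.
#5: not dominated.
#6: not dominated (best side-effect rate).
#7: not dominated.
#8: not dominated.

#1, #3, #4, #5, #6, #7, #8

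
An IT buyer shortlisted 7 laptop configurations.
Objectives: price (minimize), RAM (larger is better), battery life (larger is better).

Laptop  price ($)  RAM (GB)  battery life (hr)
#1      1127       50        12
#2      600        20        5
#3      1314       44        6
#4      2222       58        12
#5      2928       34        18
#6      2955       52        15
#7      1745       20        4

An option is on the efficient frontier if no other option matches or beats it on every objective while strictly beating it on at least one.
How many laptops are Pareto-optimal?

5

#1: not dominated.
#2: not dominated (best price).
#3: dominated by #1 (price 1127≤1314, RAM 50≥44, battery life 12≥6).
#4: not dominated (best RAM).
#5: not dominated (best battery life).
#6: not dominated.
#7: dominated by #1 (price 1127≤1745, RAM 50≥20, battery life 12≥4).
Pareto-optimal: #1, #2, #4, #5, #6 → 5.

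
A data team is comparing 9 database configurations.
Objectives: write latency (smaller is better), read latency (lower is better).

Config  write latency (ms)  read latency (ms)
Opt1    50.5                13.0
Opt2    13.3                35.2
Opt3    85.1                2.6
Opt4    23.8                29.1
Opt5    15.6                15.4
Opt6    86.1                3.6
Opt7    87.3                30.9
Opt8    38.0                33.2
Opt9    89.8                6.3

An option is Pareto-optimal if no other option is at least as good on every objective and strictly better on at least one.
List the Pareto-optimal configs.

Opt1: not dominated.
Opt2: not dominated (best write latency).
Opt3: not dominated (best read latency).
Opt4: dominated by Opt5 (write latency 15.6≤23.8, read latency 15.4≤29.1).
Opt5: not dominated.
Opt6: dominated by Opt3 (write latency 85.1≤86.1, read latency 2.6≤3.6).
Opt7: dominated by Opt1 (write latency 50.5≤87.3, read latency 13.0≤30.9).
Opt8: dominated by Opt4 (write latency 23.8≤38.0, read latency 29.1≤33.2).
Opt9: dominated by Opt3 (write latency 85.1≤89.8, read latency 2.6≤6.3).

Opt1, Opt2, Opt3, Opt5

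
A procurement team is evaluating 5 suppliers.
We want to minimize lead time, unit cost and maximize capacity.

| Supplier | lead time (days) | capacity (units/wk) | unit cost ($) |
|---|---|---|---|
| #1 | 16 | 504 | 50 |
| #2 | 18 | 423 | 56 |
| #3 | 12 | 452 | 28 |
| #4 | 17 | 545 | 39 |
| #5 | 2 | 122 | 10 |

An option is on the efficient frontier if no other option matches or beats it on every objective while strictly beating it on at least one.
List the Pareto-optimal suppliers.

#1: not dominated.
#2: dominated by #1 (lead time 16≤18, capacity 504≥423, unit cost 50≤56).
#3: not dominated.
#4: not dominated (best capacity).
#5: not dominated (best lead time).

#1, #3, #4, #5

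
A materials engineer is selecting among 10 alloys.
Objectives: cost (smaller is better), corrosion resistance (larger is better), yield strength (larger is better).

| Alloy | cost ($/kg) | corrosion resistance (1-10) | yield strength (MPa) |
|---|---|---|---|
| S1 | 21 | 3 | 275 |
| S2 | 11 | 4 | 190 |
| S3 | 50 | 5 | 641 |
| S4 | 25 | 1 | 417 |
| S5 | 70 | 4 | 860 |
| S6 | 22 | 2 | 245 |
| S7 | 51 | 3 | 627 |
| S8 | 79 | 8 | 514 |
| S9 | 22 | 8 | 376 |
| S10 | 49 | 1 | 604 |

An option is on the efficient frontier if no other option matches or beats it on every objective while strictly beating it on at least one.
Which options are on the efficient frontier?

S1: not dominated.
S2: not dominated (best cost).
S3: not dominated.
S4: not dominated.
S5: not dominated (best yield strength).
S6: dominated by S1 (cost 21≤22, corrosion resistance 3≥2, yield strength 275≥245).
S7: dominated by S3 (cost 50≤51, corrosion resistance 5≥3, yield strength 641≥627).
S8: not dominated.
S9: not dominated.
S10: not dominated.

S1, S2, S3, S4, S5, S8, S9, S10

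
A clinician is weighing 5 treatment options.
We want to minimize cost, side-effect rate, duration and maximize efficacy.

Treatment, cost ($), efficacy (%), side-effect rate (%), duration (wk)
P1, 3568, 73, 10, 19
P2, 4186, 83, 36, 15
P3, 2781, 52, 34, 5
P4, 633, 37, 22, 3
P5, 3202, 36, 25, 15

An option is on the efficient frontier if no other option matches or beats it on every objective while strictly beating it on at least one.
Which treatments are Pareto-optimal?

P1, P2, P3, P4

P1: not dominated (best side-effect rate).
P2: not dominated (best efficacy).
P3: not dominated.
P4: not dominated (best cost).
P5: dominated by P4 (cost 633≤3202, efficacy 37≥36, side-effect rate 22≤25, duration 3≤15).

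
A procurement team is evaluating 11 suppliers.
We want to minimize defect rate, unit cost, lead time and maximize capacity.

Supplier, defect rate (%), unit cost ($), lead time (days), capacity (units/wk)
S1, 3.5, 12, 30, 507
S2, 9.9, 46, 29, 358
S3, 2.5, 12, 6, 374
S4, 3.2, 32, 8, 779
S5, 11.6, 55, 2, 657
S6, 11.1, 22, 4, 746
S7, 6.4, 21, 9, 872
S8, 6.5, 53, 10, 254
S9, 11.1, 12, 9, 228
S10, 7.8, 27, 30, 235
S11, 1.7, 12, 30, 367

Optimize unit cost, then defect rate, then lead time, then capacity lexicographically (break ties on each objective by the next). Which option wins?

S11

First minimize unit cost: best is 12, kept {S1, S3, S9, S11}.
Then minimize defect rate: best is 1.7, kept {S11}.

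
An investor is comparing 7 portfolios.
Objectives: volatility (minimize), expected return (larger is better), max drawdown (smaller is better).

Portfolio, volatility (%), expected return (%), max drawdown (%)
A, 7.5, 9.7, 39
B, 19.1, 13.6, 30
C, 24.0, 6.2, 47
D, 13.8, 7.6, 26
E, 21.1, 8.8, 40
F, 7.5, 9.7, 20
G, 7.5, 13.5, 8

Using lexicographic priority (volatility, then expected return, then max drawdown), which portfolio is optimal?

G

First minimize volatility: best is 7.5, kept {A, F, G}.
Then maximize expected return: best is 13.5, kept {G}.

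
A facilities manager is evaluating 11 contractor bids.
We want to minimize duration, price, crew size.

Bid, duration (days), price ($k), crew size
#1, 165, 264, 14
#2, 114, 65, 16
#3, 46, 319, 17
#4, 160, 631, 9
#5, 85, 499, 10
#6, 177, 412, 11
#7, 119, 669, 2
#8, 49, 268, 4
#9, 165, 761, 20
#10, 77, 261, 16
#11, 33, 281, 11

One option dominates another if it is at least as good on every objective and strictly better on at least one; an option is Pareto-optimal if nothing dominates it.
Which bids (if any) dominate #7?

none

#1: worse on duration (165 vs 119).
#2: worse on crew size (16 vs 2).
#3: worse on crew size (17 vs 2).
#4: worse on duration (160 vs 119).
#5: worse on crew size (10 vs 2).
#6: worse on duration (177 vs 119).
#8: worse on crew size (4 vs 2).
#9: worse on duration (165 vs 119).
#10: worse on crew size (16 vs 2).
#11: worse on crew size (11 vs 2).
No option dominates #7.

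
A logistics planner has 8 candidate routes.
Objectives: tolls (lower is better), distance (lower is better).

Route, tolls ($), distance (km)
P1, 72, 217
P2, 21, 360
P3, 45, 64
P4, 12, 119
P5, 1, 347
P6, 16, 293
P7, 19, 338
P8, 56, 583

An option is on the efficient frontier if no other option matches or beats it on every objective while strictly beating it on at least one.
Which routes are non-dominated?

P3, P4, P5

P1: dominated by P3 (tolls 45≤72, distance 64≤217).
P2: dominated by P4 (tolls 12≤21, distance 119≤360).
P3: not dominated (best distance).
P4: not dominated.
P5: not dominated (best tolls).
P6: dominated by P4 (tolls 12≤16, distance 119≤293).
P7: dominated by P4 (tolls 12≤19, distance 119≤338).
P8: dominated by P2 (tolls 21≤56, distance 360≤583).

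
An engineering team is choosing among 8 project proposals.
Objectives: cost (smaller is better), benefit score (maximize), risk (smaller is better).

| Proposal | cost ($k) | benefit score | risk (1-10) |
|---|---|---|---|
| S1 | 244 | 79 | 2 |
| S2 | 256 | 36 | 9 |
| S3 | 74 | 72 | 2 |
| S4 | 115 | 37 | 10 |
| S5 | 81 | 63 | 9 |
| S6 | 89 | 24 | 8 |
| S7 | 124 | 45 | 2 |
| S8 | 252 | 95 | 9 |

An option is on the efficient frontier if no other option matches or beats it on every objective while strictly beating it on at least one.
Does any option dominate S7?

Yes

S3 vs S7: cost 74≤124, benefit score 72≥45, risk 2≤2 — S3 is at least as good on every objective and strictly better on at least one, so S3 dominates S7.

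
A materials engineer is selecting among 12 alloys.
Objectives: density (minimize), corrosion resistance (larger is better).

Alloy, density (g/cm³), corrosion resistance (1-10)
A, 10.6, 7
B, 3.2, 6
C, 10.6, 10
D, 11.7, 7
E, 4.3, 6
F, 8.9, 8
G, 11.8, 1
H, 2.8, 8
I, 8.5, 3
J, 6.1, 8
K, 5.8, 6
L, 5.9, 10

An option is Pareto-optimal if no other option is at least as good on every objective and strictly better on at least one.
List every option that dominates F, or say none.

H: density 2.8≤8.9, corrosion resistance 8≥8 — dominates F.
J: density 6.1≤8.9, corrosion resistance 8≥8 — dominates F.
L: density 5.9≤8.9, corrosion resistance 10≥8 — dominates F.
Others (A, B, C, D, E, G, I, K) are each worse than F on at least one objective.

H, J, L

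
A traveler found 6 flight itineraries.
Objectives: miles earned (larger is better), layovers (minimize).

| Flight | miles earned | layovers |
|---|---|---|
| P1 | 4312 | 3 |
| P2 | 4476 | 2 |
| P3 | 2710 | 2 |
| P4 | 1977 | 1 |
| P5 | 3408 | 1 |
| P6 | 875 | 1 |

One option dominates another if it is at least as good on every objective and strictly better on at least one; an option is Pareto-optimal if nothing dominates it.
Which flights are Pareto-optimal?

P1: dominated by P2 (miles earned 4476≥4312, layovers 2≤3).
P2: not dominated (best miles earned).
P3: dominated by P2 (miles earned 4476≥2710, layovers 2≤2).
P4: dominated by P5 (miles earned 3408≥1977, layovers 1≤1).
P5: not dominated.
P6: dominated by P4 (miles earned 1977≥875, layovers 1≤1).

P2, P5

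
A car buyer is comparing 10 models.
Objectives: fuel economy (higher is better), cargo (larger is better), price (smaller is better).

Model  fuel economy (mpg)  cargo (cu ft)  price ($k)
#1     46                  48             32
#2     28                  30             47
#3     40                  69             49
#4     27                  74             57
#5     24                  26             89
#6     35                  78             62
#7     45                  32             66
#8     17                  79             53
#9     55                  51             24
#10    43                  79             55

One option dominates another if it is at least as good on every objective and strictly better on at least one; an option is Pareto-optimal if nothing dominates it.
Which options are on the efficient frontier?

#1: dominated by #9 (fuel economy 55≥46, cargo 51≥48, price 24≤32).
#2: dominated by #1 (fuel economy 46≥28, cargo 48≥30, price 32≤47).
#3: not dominated.
#4: dominated by #10 (fuel economy 43≥27, cargo 79≥74, price 55≤57).
#5: dominated by #1 (fuel economy 46≥24, cargo 48≥26, price 32≤89).
#6: dominated by #10 (fuel economy 43≥35, cargo 79≥78, price 55≤62).
#7: dominated by #1 (fuel economy 46≥45, cargo 48≥32, price 32≤66).
#8: not dominated.
#9: not dominated (best fuel economy).
#10: not dominated.

#3, #8, #9, #10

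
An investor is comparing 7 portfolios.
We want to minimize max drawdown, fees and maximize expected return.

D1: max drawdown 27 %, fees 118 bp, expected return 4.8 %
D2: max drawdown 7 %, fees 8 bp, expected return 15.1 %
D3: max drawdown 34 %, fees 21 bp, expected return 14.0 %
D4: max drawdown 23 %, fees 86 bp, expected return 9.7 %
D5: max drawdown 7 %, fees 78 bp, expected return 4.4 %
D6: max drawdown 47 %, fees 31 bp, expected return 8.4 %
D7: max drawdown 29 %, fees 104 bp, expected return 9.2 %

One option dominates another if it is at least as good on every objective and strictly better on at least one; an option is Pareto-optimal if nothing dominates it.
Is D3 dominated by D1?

No

D1 vs D3: D1 is worse on fees (118 vs 21), so it does not dominate D3.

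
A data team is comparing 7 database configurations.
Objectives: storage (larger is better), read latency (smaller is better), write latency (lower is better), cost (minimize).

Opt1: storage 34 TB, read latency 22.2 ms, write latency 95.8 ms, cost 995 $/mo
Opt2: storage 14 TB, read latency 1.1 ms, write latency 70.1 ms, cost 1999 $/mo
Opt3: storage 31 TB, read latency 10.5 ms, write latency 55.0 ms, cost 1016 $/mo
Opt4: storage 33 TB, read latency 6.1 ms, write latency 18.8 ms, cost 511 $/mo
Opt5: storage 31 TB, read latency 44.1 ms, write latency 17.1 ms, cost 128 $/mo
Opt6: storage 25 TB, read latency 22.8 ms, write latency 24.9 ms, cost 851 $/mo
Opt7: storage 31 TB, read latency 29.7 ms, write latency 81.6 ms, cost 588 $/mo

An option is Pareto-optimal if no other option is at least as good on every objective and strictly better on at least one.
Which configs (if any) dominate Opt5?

none

Opt1: worse on write latency (95.8 vs 17.1).
Opt2: worse on storage (14 vs 31).
Opt3: worse on write latency (55.0 vs 17.1).
Opt4: worse on write latency (18.8 vs 17.1).
Opt6: worse on storage (25 vs 31).
Opt7: worse on write latency (81.6 vs 17.1).
No option dominates Opt5.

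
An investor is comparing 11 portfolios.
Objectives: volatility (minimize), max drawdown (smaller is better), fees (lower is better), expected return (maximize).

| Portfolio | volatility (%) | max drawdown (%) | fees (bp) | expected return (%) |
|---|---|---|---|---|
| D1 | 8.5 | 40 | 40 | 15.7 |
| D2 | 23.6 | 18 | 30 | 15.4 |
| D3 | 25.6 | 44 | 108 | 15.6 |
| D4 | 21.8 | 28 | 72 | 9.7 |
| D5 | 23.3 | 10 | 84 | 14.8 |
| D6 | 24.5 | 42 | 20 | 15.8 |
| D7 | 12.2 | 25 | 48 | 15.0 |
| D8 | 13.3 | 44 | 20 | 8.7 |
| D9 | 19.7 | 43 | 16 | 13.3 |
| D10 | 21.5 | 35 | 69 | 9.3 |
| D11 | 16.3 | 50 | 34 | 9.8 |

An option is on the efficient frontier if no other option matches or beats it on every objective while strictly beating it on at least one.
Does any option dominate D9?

No

D1: worse on fees (40 vs 16).
D2: worse on volatility (23.6 vs 19.7).
D3: worse on volatility (25.6 vs 19.7).
D4: worse on volatility (21.8 vs 19.7).
D5: worse on volatility (23.3 vs 19.7).
D6: worse on volatility (24.5 vs 19.7).
D7: worse on fees (48 vs 16).
D8: worse on max drawdown (44 vs 43).
D10: worse on volatility (21.5 vs 19.7).
D11: worse on max drawdown (50 vs 43).
No option is at least as good as D9 on every objective and strictly better on one.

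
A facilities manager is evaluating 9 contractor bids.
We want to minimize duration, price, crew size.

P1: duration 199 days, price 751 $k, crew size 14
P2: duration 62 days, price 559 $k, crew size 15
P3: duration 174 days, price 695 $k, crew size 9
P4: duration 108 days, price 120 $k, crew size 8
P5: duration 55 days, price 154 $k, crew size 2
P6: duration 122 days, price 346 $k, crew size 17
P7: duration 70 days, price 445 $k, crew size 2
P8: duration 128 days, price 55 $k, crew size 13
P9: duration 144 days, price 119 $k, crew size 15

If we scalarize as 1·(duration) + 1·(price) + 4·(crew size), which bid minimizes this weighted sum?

P1: 1·199 + 1·751 + 4·14 = 1006
P2: 1·62 + 1·559 + 4·15 = 681
P3: 1·174 + 1·695 + 4·9 = 905
P4: 1·108 + 1·120 + 4·8 = 260
P5: 1·55 + 1·154 + 4·2 = 217
P6: 1·122 + 1·346 + 4·17 = 536
P7: 1·70 + 1·445 + 4·2 = 523
P8: 1·128 + 1·55 + 4·13 = 235
P9: 1·144 + 1·119 + 4·15 = 323
Lowest: P5 at 217.

P5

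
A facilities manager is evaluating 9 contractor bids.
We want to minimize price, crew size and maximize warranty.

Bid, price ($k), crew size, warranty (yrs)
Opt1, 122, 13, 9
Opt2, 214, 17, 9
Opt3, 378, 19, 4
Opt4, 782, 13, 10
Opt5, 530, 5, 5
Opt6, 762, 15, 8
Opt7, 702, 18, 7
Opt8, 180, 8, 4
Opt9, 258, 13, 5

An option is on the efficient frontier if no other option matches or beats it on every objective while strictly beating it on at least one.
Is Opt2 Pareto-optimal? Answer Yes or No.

Opt1 vs Opt2: price 122≤214, crew size 13≤17, warranty 9≥9 — Opt1 is at least as good on every objective and strictly better on at least one, so Opt1 dominates Opt2.

No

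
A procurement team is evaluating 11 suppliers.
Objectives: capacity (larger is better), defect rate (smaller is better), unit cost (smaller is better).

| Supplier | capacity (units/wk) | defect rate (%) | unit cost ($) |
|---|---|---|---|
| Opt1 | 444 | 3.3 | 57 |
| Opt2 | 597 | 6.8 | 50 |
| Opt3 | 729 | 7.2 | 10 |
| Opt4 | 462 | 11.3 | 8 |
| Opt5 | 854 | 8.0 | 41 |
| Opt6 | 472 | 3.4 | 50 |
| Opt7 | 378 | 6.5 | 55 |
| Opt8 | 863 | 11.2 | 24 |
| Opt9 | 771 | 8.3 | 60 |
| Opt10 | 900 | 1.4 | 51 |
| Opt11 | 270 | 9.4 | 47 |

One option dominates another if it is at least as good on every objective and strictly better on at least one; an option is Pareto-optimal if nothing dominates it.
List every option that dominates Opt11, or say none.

Opt3, Opt5

Opt3: capacity 729≥270, defect rate 7.2≤9.4, unit cost 10≤47 — dominates Opt11.
Opt5: capacity 854≥270, defect rate 8.0≤9.4, unit cost 41≤47 — dominates Opt11.
Others (Opt1, Opt2, Opt4, Opt6, Opt7, Opt8, Opt9, Opt10) are each worse than Opt11 on at least one objective.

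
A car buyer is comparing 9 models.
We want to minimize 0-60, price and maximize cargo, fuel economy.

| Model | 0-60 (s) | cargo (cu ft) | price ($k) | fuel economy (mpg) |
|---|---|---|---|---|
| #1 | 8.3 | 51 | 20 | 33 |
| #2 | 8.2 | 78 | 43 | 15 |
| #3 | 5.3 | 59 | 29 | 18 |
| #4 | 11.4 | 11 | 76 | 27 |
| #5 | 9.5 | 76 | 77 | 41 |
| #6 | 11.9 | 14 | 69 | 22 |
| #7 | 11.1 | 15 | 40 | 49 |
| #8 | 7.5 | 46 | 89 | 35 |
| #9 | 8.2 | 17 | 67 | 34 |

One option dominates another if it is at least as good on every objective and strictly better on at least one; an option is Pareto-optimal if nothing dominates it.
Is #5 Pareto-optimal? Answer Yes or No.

Yes

#1: worse on cargo (51 vs 76).
#2: worse on fuel economy (15 vs 41).
#3: worse on cargo (59 vs 76).
#4: worse on 0-60 (11.4 vs 9.5).
#6: worse on 0-60 (11.9 vs 9.5).
#7: worse on 0-60 (11.1 vs 9.5).
#8: worse on cargo (46 vs 76).
#9: worse on cargo (17 vs 76).
No option is at least as good as #5 on every objective and strictly better on one.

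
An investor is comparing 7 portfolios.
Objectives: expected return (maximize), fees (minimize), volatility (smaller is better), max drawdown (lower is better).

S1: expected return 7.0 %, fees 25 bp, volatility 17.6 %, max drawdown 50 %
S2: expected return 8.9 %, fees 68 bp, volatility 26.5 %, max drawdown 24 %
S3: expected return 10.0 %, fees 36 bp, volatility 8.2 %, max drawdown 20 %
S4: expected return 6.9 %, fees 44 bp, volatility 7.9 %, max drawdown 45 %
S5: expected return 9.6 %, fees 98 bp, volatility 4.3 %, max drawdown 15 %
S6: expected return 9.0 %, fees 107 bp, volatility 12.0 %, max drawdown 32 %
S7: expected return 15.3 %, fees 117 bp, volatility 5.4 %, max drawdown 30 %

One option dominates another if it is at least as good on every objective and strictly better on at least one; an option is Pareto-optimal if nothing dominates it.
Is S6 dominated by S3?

Yes

S3 vs S6: expected return 10.0≥9.0, fees 36≤107, volatility 8.2≤12.0, max drawdown 20≤32 — S3 is at least as good on every objective with at least one strict improvement.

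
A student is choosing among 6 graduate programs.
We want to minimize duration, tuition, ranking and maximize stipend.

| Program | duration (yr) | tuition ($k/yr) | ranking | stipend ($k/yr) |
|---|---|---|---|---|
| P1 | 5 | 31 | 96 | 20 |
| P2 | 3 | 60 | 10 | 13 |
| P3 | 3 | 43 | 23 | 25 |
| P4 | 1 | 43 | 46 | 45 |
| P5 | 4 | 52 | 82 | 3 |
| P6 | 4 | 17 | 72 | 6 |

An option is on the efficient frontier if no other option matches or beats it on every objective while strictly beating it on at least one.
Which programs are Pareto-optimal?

P1, P2, P3, P4, P6

P1: not dominated.
P2: not dominated (best ranking).
P3: not dominated.
P4: not dominated (best duration).
P5: dominated by P3 (duration 3≤4, tuition 43≤52, ranking 23≤82, stipend 25≥3).
P6: not dominated (best tuition).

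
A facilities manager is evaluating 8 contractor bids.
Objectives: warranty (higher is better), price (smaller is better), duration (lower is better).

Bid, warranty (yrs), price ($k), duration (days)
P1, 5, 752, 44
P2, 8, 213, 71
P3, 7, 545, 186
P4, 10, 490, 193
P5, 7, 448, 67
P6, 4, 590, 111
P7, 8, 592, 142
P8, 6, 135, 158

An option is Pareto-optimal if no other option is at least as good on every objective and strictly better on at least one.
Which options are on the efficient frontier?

P1, P2, P4, P5, P8

P1: not dominated (best duration).
P2: not dominated.
P3: dominated by P2 (warranty 8≥7, price 213≤545, duration 71≤186).
P4: not dominated (best warranty).
P5: not dominated.
P6: dominated by P2 (warranty 8≥4, price 213≤590, duration 71≤111).
P7: dominated by P2 (warranty 8≥8, price 213≤592, duration 71≤142).
P8: not dominated (best price).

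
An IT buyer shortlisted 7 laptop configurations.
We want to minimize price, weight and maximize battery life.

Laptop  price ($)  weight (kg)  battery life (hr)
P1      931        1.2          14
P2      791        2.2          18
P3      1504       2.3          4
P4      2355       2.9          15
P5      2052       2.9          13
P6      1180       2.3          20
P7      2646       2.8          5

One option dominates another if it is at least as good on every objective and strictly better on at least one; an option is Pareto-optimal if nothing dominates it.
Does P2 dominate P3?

P2 vs P3: price 791≤1504, weight 2.2≤2.3, battery life 18≥4 — P2 is at least as good on every objective with at least one strict improvement.

Yes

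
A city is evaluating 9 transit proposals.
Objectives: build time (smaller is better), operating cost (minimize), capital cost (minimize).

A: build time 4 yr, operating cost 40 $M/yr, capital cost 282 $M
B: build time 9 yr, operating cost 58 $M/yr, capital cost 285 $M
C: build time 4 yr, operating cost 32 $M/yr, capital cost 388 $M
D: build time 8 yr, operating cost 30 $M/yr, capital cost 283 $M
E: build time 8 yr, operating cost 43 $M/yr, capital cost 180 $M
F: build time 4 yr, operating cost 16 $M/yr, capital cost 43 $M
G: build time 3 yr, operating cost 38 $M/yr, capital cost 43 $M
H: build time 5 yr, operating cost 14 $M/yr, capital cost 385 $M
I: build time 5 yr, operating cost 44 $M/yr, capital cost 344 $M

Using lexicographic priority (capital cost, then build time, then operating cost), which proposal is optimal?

G

First minimize capital cost: best is 43, kept {F, G}.
Then minimize build time: best is 3, kept {G}.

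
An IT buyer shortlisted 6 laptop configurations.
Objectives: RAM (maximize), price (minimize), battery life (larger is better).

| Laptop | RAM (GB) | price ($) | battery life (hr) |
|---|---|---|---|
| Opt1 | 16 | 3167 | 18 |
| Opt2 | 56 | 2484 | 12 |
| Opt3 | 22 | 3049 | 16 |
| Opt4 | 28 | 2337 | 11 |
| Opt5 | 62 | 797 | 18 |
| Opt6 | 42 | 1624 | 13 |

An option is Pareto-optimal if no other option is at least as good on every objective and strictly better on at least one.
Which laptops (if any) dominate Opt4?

Opt5: RAM 62≥28, price 797≤2337, battery life 18≥11 — dominates Opt4.
Opt6: RAM 42≥28, price 1624≤2337, battery life 13≥11 — dominates Opt4.
Others (Opt1, Opt2, Opt3) are each worse than Opt4 on at least one objective.

Opt5, Opt6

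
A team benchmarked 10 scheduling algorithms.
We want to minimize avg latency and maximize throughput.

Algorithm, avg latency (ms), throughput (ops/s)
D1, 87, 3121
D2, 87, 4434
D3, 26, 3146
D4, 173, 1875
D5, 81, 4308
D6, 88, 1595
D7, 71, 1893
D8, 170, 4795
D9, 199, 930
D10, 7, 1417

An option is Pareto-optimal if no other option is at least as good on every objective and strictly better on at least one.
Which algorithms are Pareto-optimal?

D2, D3, D5, D8, D10

D1: dominated by D2 (avg latency 87≤87, throughput 4434≥3121).
D2: not dominated.
D3: not dominated.
D4: dominated by D1 (avg latency 87≤173, throughput 3121≥1875).
D5: not dominated.
D6: dominated by D1 (avg latency 87≤88, throughput 3121≥1595).
D7: dominated by D3 (avg latency 26≤71, throughput 3146≥1893).
D8: not dominated (best throughput).
D9: dominated by D1 (avg latency 87≤199, throughput 3121≥930).
D10: not dominated (best avg latency).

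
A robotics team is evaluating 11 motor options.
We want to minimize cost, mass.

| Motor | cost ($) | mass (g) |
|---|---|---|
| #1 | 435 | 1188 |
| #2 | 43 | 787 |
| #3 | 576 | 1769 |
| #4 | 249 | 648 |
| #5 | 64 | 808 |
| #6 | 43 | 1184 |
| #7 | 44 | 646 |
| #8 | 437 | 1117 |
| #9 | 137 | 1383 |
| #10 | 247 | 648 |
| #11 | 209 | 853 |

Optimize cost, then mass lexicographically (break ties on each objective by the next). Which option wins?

#2

First minimize cost: best is 43, kept {#2, #6}.
Then minimize mass: best is 787, kept {#2}.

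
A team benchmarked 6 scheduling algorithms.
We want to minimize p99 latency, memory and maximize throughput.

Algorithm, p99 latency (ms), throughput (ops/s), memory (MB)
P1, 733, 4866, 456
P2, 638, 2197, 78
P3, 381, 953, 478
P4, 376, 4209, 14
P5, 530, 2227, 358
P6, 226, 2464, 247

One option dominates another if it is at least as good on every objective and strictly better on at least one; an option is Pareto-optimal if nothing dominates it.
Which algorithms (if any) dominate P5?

P4, P6

P4: p99 latency 376≤530, throughput 4209≥2227, memory 14≤358 — dominates P5.
P6: p99 latency 226≤530, throughput 2464≥2227, memory 247≤358 — dominates P5.
Others (P1, P2, P3) are each worse than P5 on at least one objective.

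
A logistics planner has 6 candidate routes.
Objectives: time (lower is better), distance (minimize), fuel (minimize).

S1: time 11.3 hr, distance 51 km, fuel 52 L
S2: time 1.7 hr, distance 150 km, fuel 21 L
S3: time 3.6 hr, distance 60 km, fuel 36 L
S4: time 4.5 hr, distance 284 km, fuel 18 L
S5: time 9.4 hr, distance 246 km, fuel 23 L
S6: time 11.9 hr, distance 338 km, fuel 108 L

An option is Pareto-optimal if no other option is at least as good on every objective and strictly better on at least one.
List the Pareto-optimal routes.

S1, S2, S3, S4

S1: not dominated (best distance).
S2: not dominated (best time).
S3: not dominated.
S4: not dominated (best fuel).
S5: dominated by S2 (time 1.7≤9.4, distance 150≤246, fuel 21≤23).
S6: dominated by S1 (time 11.3≤11.9, distance 51≤338, fuel 52≤108).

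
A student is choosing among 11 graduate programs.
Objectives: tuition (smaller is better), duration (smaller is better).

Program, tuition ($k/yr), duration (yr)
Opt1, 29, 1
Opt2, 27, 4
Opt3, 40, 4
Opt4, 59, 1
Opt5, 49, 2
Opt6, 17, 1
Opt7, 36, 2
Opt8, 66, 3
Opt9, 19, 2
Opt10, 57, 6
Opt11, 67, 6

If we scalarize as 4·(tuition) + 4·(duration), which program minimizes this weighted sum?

Opt1: 4·29 + 4·1 = 120
Opt2: 4·27 + 4·4 = 124
Opt3: 4·40 + 4·4 = 176
Opt4: 4·59 + 4·1 = 240
Opt5: 4·49 + 4·2 = 204
Opt6: 4·17 + 4·1 = 72
Opt7: 4·36 + 4·2 = 152
Opt8: 4·66 + 4·3 = 276
Opt9: 4·19 + 4·2 = 84
Opt10: 4·57 + 4·6 = 252
Opt11: 4·67 + 4·6 = 292
Lowest: Opt6 at 72.

Opt6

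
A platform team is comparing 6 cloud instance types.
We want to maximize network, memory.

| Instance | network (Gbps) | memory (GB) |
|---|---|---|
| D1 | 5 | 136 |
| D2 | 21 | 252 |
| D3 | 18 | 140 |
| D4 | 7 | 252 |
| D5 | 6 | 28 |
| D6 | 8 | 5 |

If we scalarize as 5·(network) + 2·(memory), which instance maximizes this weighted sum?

D2

D1: 5·5 + 2·136 = 297
D2: 5·21 + 2·252 = 609
D3: 5·18 + 2·140 = 370
D4: 5·7 + 2·252 = 539
D5: 5·6 + 2·28 = 86
D6: 5·8 + 2·5 = 50
Highest: D2 at 609.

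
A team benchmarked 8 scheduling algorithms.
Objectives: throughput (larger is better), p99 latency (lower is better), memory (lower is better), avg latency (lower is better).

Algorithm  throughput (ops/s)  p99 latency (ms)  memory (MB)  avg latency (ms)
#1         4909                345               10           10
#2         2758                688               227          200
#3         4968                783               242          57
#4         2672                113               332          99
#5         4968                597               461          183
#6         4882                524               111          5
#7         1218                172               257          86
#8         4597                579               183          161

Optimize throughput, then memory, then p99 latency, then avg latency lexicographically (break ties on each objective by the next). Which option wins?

First maximize throughput: best is 4968, kept {#3, #5}.
Then minimize memory: best is 242, kept {#3}.

#3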